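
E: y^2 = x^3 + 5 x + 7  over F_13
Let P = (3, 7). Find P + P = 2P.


Doubling: s = (3 x1^2 + a) / (2 y1)
s = (3*3^2 + 5) / (2*7) mod 13 = 6
x3 = s^2 - 2 x1 mod 13 = 6^2 - 2*3 = 4
y3 = s (x1 - x3) - y1 mod 13 = 6 * (3 - 4) - 7 = 0

2P = (4, 0)


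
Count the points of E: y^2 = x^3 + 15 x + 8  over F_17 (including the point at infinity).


For each x in F_17, count y with y^2 = x^3 + 15 x + 8 mod 17:
  x = 0: RHS = 8, y in [5, 12]  -> 2 point(s)
  x = 4: RHS = 13, y in [8, 9]  -> 2 point(s)
  x = 5: RHS = 4, y in [2, 15]  -> 2 point(s)
  x = 6: RHS = 8, y in [5, 12]  -> 2 point(s)
  x = 10: RHS = 2, y in [6, 11]  -> 2 point(s)
  x = 11: RHS = 8, y in [5, 12]  -> 2 point(s)
  x = 14: RHS = 4, y in [2, 15]  -> 2 point(s)
  x = 15: RHS = 4, y in [2, 15]  -> 2 point(s)
  x = 16: RHS = 9, y in [3, 14]  -> 2 point(s)
Affine points: 18. Add the point at infinity: total = 19.

#E(F_17) = 19


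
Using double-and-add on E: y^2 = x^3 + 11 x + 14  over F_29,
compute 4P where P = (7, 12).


k = 4 = 100_2 (binary, LSB first: 001)
Double-and-add from P = (7, 12):
  bit 0 = 0: acc unchanged = O
  bit 1 = 0: acc unchanged = O
  bit 2 = 1: acc = O + (16, 20) = (16, 20)

4P = (16, 20)


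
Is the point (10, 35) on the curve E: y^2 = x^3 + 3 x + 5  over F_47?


Check whether y^2 = x^3 + 3 x + 5 (mod 47) for (x, y) = (10, 35).
LHS: y^2 = 35^2 mod 47 = 3
RHS: x^3 + 3 x + 5 = 10^3 + 3*10 + 5 mod 47 = 1
LHS != RHS

No, not on the curve


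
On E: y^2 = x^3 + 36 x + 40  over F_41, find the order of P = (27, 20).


Compute successive multiples of P until we hit O:
  1P = (27, 20)
  2P = (27, 21)
  3P = O

ord(P) = 3


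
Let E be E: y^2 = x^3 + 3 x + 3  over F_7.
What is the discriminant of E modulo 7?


4 a^3 + 27 b^2 = 4*3^3 + 27*3^2 = 108 + 243 = 351
Delta = -16 * (351) = -5616
Delta mod 7 = 5

Delta = 5 (mod 7)


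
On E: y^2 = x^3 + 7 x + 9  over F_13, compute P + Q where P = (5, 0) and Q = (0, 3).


P != Q, so use the chord formula.
s = (y2 - y1) / (x2 - x1) = (3) / (8) mod 13 = 2
x3 = s^2 - x1 - x2 mod 13 = 2^2 - 5 - 0 = 12
y3 = s (x1 - x3) - y1 mod 13 = 2 * (5 - 12) - 0 = 12

P + Q = (12, 12)


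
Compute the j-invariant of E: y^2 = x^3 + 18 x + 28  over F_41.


Delta = -16(4 a^3 + 27 b^2) mod 41 = 29
-1728 * (4 a)^3 = -1728 * (4*18)^3 mod 41 = 14
j = 14 * 29^(-1) mod 41 = 33

j = 33 (mod 41)


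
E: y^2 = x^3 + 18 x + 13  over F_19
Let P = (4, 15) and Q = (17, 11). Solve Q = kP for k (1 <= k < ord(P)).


Enumerate multiples of P until we hit Q = (17, 11):
  1P = (4, 15)
  2P = (9, 12)
  3P = (17, 8)
  4P = (2, 0)
  5P = (17, 11)
Match found at i = 5.

k = 5


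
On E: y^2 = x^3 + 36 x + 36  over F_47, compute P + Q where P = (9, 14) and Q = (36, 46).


P != Q, so use the chord formula.
s = (y2 - y1) / (x2 - x1) = (32) / (27) mod 47 = 36
x3 = s^2 - x1 - x2 mod 47 = 36^2 - 9 - 36 = 29
y3 = s (x1 - x3) - y1 mod 47 = 36 * (9 - 29) - 14 = 18

P + Q = (29, 18)


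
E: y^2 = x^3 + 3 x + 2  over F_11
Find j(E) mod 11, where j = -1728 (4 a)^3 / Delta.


Delta = -16(4 a^3 + 27 b^2) mod 11 = 9
-1728 * (4 a)^3 = -1728 * (4*3)^3 mod 11 = 10
j = 10 * 9^(-1) mod 11 = 6

j = 6 (mod 11)


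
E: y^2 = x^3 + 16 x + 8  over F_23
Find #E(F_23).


For each x in F_23, count y with y^2 = x^3 + 16 x + 8 mod 23:
  x = 0: RHS = 8, y in [10, 13]  -> 2 point(s)
  x = 1: RHS = 2, y in [5, 18]  -> 2 point(s)
  x = 2: RHS = 2, y in [5, 18]  -> 2 point(s)
  x = 5: RHS = 6, y in [11, 12]  -> 2 point(s)
  x = 7: RHS = 3, y in [7, 16]  -> 2 point(s)
  x = 8: RHS = 4, y in [2, 21]  -> 2 point(s)
  x = 10: RHS = 18, y in [8, 15]  -> 2 point(s)
  x = 14: RHS = 9, y in [3, 20]  -> 2 point(s)
  x = 15: RHS = 12, y in [9, 14]  -> 2 point(s)
  x = 16: RHS = 13, y in [6, 17]  -> 2 point(s)
  x = 17: RHS = 18, y in [8, 15]  -> 2 point(s)
  x = 19: RHS = 18, y in [8, 15]  -> 2 point(s)
  x = 20: RHS = 2, y in [5, 18]  -> 2 point(s)
Affine points: 26. Add the point at infinity: total = 27.

#E(F_23) = 27


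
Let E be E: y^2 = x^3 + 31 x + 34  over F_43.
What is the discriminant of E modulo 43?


4 a^3 + 27 b^2 = 4*31^3 + 27*34^2 = 119164 + 31212 = 150376
Delta = -16 * (150376) = -2406016
Delta mod 43 = 6

Delta = 6 (mod 43)


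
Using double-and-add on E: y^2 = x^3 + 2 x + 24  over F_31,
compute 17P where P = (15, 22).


k = 17 = 10001_2 (binary, LSB first: 10001)
Double-and-add from P = (15, 22):
  bit 0 = 1: acc = O + (15, 22) = (15, 22)
  bit 1 = 0: acc unchanged = (15, 22)
  bit 2 = 0: acc unchanged = (15, 22)
  bit 3 = 0: acc unchanged = (15, 22)
  bit 4 = 1: acc = (15, 22) + (2, 25) = (8, 5)

17P = (8, 5)


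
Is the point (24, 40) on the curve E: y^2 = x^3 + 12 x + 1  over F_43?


Check whether y^2 = x^3 + 12 x + 1 (mod 43) for (x, y) = (24, 40).
LHS: y^2 = 40^2 mod 43 = 9
RHS: x^3 + 12 x + 1 = 24^3 + 12*24 + 1 mod 43 = 9
LHS = RHS

Yes, on the curve


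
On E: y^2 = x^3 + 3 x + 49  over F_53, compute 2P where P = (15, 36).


Doubling: s = (3 x1^2 + a) / (2 y1)
s = (3*15^2 + 3) / (2*36) mod 53 = 5
x3 = s^2 - 2 x1 mod 53 = 5^2 - 2*15 = 48
y3 = s (x1 - x3) - y1 mod 53 = 5 * (15 - 48) - 36 = 11

2P = (48, 11)


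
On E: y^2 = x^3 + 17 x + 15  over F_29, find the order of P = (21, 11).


Compute successive multiples of P until we hit O:
  1P = (21, 11)
  2P = (12, 2)
  3P = (26, 13)
  4P = (10, 5)
  5P = (11, 5)
  6P = (2, 12)
  7P = (15, 7)
  8P = (16, 2)
  ... (continuing to 35P)
  35P = O

ord(P) = 35


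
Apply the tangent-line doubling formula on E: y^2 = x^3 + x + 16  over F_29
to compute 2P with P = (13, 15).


Doubling: s = (3 x1^2 + a) / (2 y1)
s = (3*13^2 + 1) / (2*15) mod 29 = 15
x3 = s^2 - 2 x1 mod 29 = 15^2 - 2*13 = 25
y3 = s (x1 - x3) - y1 mod 29 = 15 * (13 - 25) - 15 = 8

2P = (25, 8)


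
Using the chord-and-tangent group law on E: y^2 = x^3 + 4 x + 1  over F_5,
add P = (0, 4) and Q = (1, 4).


P != Q, so use the chord formula.
s = (y2 - y1) / (x2 - x1) = (0) / (1) mod 5 = 0
x3 = s^2 - x1 - x2 mod 5 = 0^2 - 0 - 1 = 4
y3 = s (x1 - x3) - y1 mod 5 = 0 * (0 - 4) - 4 = 1

P + Q = (4, 1)


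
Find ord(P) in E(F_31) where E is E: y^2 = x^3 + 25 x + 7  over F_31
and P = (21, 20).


Compute successive multiples of P until we hit O:
  1P = (21, 20)
  2P = (9, 0)
  3P = (21, 11)
  4P = O

ord(P) = 4


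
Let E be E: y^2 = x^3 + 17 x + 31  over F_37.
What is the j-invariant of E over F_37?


Delta = -16(4 a^3 + 27 b^2) mod 37 = 19
-1728 * (4 a)^3 = -1728 * (4*17)^3 mod 37 = 29
j = 29 * 19^(-1) mod 37 = 21

j = 21 (mod 37)


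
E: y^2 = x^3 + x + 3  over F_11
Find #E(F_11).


For each x in F_11, count y with y^2 = x^3 + 1 x + 3 mod 11:
  x = 0: RHS = 3, y in [5, 6]  -> 2 point(s)
  x = 1: RHS = 5, y in [4, 7]  -> 2 point(s)
  x = 3: RHS = 0, y in [0]  -> 1 point(s)
  x = 4: RHS = 5, y in [4, 7]  -> 2 point(s)
  x = 5: RHS = 1, y in [1, 10]  -> 2 point(s)
  x = 6: RHS = 5, y in [4, 7]  -> 2 point(s)
  x = 7: RHS = 1, y in [1, 10]  -> 2 point(s)
  x = 9: RHS = 4, y in [2, 9]  -> 2 point(s)
  x = 10: RHS = 1, y in [1, 10]  -> 2 point(s)
Affine points: 17. Add the point at infinity: total = 18.

#E(F_11) = 18


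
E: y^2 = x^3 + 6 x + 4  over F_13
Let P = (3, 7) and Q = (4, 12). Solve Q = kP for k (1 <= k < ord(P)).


Enumerate multiples of P until we hit Q = (4, 12):
  1P = (3, 7)
  2P = (4, 12)
Match found at i = 2.

k = 2


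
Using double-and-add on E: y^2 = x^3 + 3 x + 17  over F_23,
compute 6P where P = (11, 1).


k = 6 = 110_2 (binary, LSB first: 011)
Double-and-add from P = (11, 1):
  bit 0 = 0: acc unchanged = O
  bit 1 = 1: acc = O + (2, 13) = (2, 13)
  bit 2 = 1: acc = (2, 13) + (21, 7) = (8, 1)

6P = (8, 1)


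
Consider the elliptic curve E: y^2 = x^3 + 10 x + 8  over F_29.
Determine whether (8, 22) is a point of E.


Check whether y^2 = x^3 + 10 x + 8 (mod 29) for (x, y) = (8, 22).
LHS: y^2 = 22^2 mod 29 = 20
RHS: x^3 + 10 x + 8 = 8^3 + 10*8 + 8 mod 29 = 20
LHS = RHS

Yes, on the curve


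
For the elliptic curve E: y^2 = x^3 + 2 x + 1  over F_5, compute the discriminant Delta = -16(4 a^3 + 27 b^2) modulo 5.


4 a^3 + 27 b^2 = 4*2^3 + 27*1^2 = 32 + 27 = 59
Delta = -16 * (59) = -944
Delta mod 5 = 1

Delta = 1 (mod 5)


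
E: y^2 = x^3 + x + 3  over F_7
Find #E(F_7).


For each x in F_7, count y with y^2 = x^3 + 1 x + 3 mod 7:
  x = 4: RHS = 1, y in [1, 6]  -> 2 point(s)
  x = 5: RHS = 0, y in [0]  -> 1 point(s)
  x = 6: RHS = 1, y in [1, 6]  -> 2 point(s)
Affine points: 5. Add the point at infinity: total = 6.

#E(F_7) = 6


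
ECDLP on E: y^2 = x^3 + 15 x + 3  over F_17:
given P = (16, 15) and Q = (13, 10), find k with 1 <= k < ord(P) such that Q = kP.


Enumerate multiples of P until we hit Q = (13, 10):
  1P = (16, 15)
  2P = (1, 11)
  3P = (4, 12)
  4P = (13, 7)
  5P = (14, 13)
  6P = (5, 13)
  7P = (15, 13)
  8P = (7, 3)
  9P = (9, 0)
  10P = (7, 14)
  11P = (15, 4)
  12P = (5, 4)
  13P = (14, 4)
  14P = (13, 10)
Match found at i = 14.

k = 14


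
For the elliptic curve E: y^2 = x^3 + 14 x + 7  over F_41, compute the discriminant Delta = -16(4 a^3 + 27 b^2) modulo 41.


4 a^3 + 27 b^2 = 4*14^3 + 27*7^2 = 10976 + 1323 = 12299
Delta = -16 * (12299) = -196784
Delta mod 41 = 16

Delta = 16 (mod 41)


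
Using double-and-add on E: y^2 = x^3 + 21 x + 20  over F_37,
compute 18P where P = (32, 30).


k = 18 = 10010_2 (binary, LSB first: 01001)
Double-and-add from P = (32, 30):
  bit 0 = 0: acc unchanged = O
  bit 1 = 1: acc = O + (17, 31) = (17, 31)
  bit 2 = 0: acc unchanged = (17, 31)
  bit 3 = 0: acc unchanged = (17, 31)
  bit 4 = 1: acc = (17, 31) + (21, 19) = (8, 16)

18P = (8, 16)


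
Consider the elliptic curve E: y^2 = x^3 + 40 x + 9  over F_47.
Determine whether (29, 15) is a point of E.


Check whether y^2 = x^3 + 40 x + 9 (mod 47) for (x, y) = (29, 15).
LHS: y^2 = 15^2 mod 47 = 37
RHS: x^3 + 40 x + 9 = 29^3 + 40*29 + 9 mod 47 = 37
LHS = RHS

Yes, on the curve


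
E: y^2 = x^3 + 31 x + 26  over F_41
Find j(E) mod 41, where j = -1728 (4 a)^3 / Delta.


Delta = -16(4 a^3 + 27 b^2) mod 41 = 10
-1728 * (4 a)^3 = -1728 * (4*31)^3 mod 41 = 35
j = 35 * 10^(-1) mod 41 = 24

j = 24 (mod 41)


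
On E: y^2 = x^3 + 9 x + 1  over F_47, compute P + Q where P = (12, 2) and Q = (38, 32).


P != Q, so use the chord formula.
s = (y2 - y1) / (x2 - x1) = (30) / (26) mod 47 = 12
x3 = s^2 - x1 - x2 mod 47 = 12^2 - 12 - 38 = 0
y3 = s (x1 - x3) - y1 mod 47 = 12 * (12 - 0) - 2 = 1

P + Q = (0, 1)


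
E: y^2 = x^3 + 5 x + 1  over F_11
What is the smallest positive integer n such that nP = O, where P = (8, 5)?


Compute successive multiples of P until we hit O:
  1P = (8, 5)
  2P = (7, 7)
  3P = (0, 1)
  4P = (6, 7)
  5P = (9, 7)
  6P = (9, 4)
  7P = (6, 4)
  8P = (0, 10)
  ... (continuing to 11P)
  11P = O

ord(P) = 11


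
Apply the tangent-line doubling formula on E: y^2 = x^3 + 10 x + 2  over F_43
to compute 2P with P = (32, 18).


Doubling: s = (3 x1^2 + a) / (2 y1)
s = (3*32^2 + 10) / (2*18) mod 43 = 2
x3 = s^2 - 2 x1 mod 43 = 2^2 - 2*32 = 26
y3 = s (x1 - x3) - y1 mod 43 = 2 * (32 - 26) - 18 = 37

2P = (26, 37)


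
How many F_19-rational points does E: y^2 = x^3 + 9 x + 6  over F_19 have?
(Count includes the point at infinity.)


For each x in F_19, count y with y^2 = x^3 + 9 x + 6 mod 19:
  x = 0: RHS = 6, y in [5, 14]  -> 2 point(s)
  x = 1: RHS = 16, y in [4, 15]  -> 2 point(s)
  x = 4: RHS = 11, y in [7, 12]  -> 2 point(s)
  x = 5: RHS = 5, y in [9, 10]  -> 2 point(s)
  x = 8: RHS = 1, y in [1, 18]  -> 2 point(s)
  x = 11: RHS = 11, y in [7, 12]  -> 2 point(s)
  x = 14: RHS = 7, y in [8, 11]  -> 2 point(s)
  x = 15: RHS = 1, y in [1, 18]  -> 2 point(s)
  x = 16: RHS = 9, y in [3, 16]  -> 2 point(s)
Affine points: 18. Add the point at infinity: total = 19.

#E(F_19) = 19


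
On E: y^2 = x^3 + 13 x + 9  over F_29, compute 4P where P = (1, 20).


k = 4 = 100_2 (binary, LSB first: 001)
Double-and-add from P = (1, 20):
  bit 0 = 0: acc unchanged = O
  bit 1 = 0: acc unchanged = O
  bit 2 = 1: acc = O + (0, 3) = (0, 3)

4P = (0, 3)


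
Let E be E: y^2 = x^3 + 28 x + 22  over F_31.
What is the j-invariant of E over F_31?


Delta = -16(4 a^3 + 27 b^2) mod 31 = 30
-1728 * (4 a)^3 = -1728 * (4*28)^3 mod 31 = 2
j = 2 * 30^(-1) mod 31 = 29

j = 29 (mod 31)


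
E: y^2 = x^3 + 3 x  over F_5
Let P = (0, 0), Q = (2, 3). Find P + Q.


P != Q, so use the chord formula.
s = (y2 - y1) / (x2 - x1) = (3) / (2) mod 5 = 4
x3 = s^2 - x1 - x2 mod 5 = 4^2 - 0 - 2 = 4
y3 = s (x1 - x3) - y1 mod 5 = 4 * (0 - 4) - 0 = 4

P + Q = (4, 4)


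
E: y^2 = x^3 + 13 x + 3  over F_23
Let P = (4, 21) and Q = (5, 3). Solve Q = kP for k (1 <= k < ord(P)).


Enumerate multiples of P until we hit Q = (5, 3):
  1P = (4, 21)
  2P = (19, 18)
  3P = (12, 22)
  4P = (16, 12)
  5P = (5, 20)
  6P = (15, 13)
  7P = (7, 0)
  8P = (15, 10)
  9P = (5, 3)
Match found at i = 9.

k = 9


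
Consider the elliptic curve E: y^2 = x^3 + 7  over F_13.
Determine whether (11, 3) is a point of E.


Check whether y^2 = x^3 + 0 x + 7 (mod 13) for (x, y) = (11, 3).
LHS: y^2 = 3^2 mod 13 = 9
RHS: x^3 + 0 x + 7 = 11^3 + 0*11 + 7 mod 13 = 12
LHS != RHS

No, not on the curve


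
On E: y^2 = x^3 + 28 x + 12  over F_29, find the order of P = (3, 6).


Compute successive multiples of P until we hit O:
  1P = (3, 6)
  2P = (14, 4)
  3P = (7, 0)
  4P = (14, 25)
  5P = (3, 23)
  6P = O

ord(P) = 6


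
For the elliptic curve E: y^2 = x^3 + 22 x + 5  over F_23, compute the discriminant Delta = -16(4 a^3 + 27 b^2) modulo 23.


4 a^3 + 27 b^2 = 4*22^3 + 27*5^2 = 42592 + 675 = 43267
Delta = -16 * (43267) = -692272
Delta mod 23 = 5

Delta = 5 (mod 23)


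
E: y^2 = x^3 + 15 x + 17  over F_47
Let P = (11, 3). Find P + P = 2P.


Doubling: s = (3 x1^2 + a) / (2 y1)
s = (3*11^2 + 15) / (2*3) mod 47 = 16
x3 = s^2 - 2 x1 mod 47 = 16^2 - 2*11 = 46
y3 = s (x1 - x3) - y1 mod 47 = 16 * (11 - 46) - 3 = 1

2P = (46, 1)


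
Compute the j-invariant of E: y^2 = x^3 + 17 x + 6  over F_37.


Delta = -16(4 a^3 + 27 b^2) mod 37 = 19
-1728 * (4 a)^3 = -1728 * (4*17)^3 mod 37 = 29
j = 29 * 19^(-1) mod 37 = 21

j = 21 (mod 37)


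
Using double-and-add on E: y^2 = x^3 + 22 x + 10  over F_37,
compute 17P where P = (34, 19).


k = 17 = 10001_2 (binary, LSB first: 10001)
Double-and-add from P = (34, 19):
  bit 0 = 1: acc = O + (34, 19) = (34, 19)
  bit 1 = 0: acc unchanged = (34, 19)
  bit 2 = 0: acc unchanged = (34, 19)
  bit 3 = 0: acc unchanged = (34, 19)
  bit 4 = 1: acc = (34, 19) + (7, 10) = (29, 32)

17P = (29, 32)


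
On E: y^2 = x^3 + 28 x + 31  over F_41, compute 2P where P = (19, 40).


Doubling: s = (3 x1^2 + a) / (2 y1)
s = (3*19^2 + 28) / (2*40) mod 41 = 39
x3 = s^2 - 2 x1 mod 41 = 39^2 - 2*19 = 7
y3 = s (x1 - x3) - y1 mod 41 = 39 * (19 - 7) - 40 = 18

2P = (7, 18)


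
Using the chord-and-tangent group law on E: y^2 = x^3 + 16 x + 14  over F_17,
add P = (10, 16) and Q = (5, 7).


P != Q, so use the chord formula.
s = (y2 - y1) / (x2 - x1) = (8) / (12) mod 17 = 12
x3 = s^2 - x1 - x2 mod 17 = 12^2 - 10 - 5 = 10
y3 = s (x1 - x3) - y1 mod 17 = 12 * (10 - 10) - 16 = 1

P + Q = (10, 1)


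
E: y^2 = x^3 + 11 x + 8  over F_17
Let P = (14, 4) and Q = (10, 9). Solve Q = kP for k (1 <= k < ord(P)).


Enumerate multiples of P until we hit Q = (10, 9):
  1P = (14, 4)
  2P = (2, 2)
  3P = (10, 8)
  4P = (11, 10)
  5P = (13, 11)
  6P = (5, 1)
  7P = (0, 12)
  8P = (12, 7)
  9P = (6, 1)
  10P = (16, 8)
  11P = (8, 8)
  12P = (3, 0)
  13P = (8, 9)
  14P = (16, 9)
  15P = (6, 16)
  16P = (12, 10)
  17P = (0, 5)
  18P = (5, 16)
  19P = (13, 6)
  20P = (11, 7)
  21P = (10, 9)
Match found at i = 21.

k = 21


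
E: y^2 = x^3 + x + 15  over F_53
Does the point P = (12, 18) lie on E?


Check whether y^2 = x^3 + 1 x + 15 (mod 53) for (x, y) = (12, 18).
LHS: y^2 = 18^2 mod 53 = 6
RHS: x^3 + 1 x + 15 = 12^3 + 1*12 + 15 mod 53 = 6
LHS = RHS

Yes, on the curve


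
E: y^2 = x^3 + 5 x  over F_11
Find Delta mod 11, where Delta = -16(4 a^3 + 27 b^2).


4 a^3 + 27 b^2 = 4*5^3 + 27*0^2 = 500 + 0 = 500
Delta = -16 * (500) = -8000
Delta mod 11 = 8

Delta = 8 (mod 11)


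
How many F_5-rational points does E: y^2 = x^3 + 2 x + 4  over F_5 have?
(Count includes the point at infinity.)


For each x in F_5, count y with y^2 = x^3 + 2 x + 4 mod 5:
  x = 0: RHS = 4, y in [2, 3]  -> 2 point(s)
  x = 2: RHS = 1, y in [1, 4]  -> 2 point(s)
  x = 4: RHS = 1, y in [1, 4]  -> 2 point(s)
Affine points: 6. Add the point at infinity: total = 7.

#E(F_5) = 7


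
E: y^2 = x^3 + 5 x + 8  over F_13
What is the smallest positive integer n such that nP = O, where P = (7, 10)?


Compute successive multiples of P until we hit O:
  1P = (7, 10)
  2P = (11, 9)
  3P = (4, 12)
  4P = (1, 12)
  5P = (8, 12)
  6P = (2, 0)
  7P = (8, 1)
  8P = (1, 1)
  ... (continuing to 12P)
  12P = O

ord(P) = 12


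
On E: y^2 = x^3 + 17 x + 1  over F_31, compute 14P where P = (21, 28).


k = 14 = 1110_2 (binary, LSB first: 0111)
Double-and-add from P = (21, 28):
  bit 0 = 0: acc unchanged = O
  bit 1 = 1: acc = O + (5, 5) = (5, 5)
  bit 2 = 1: acc = (5, 5) + (30, 13) = (15, 29)
  bit 3 = 1: acc = (15, 29) + (18, 1) = (30, 18)

14P = (30, 18)


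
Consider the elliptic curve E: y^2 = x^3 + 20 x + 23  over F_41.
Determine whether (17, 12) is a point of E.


Check whether y^2 = x^3 + 20 x + 23 (mod 41) for (x, y) = (17, 12).
LHS: y^2 = 12^2 mod 41 = 21
RHS: x^3 + 20 x + 23 = 17^3 + 20*17 + 23 mod 41 = 28
LHS != RHS

No, not on the curve


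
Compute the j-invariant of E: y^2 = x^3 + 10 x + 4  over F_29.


Delta = -16(4 a^3 + 27 b^2) mod 29 = 22
-1728 * (4 a)^3 = -1728 * (4*10)^3 mod 29 = 22
j = 22 * 22^(-1) mod 29 = 1

j = 1 (mod 29)


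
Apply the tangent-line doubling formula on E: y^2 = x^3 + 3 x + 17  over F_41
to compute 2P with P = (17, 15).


Doubling: s = (3 x1^2 + a) / (2 y1)
s = (3*17^2 + 3) / (2*15) mod 41 = 29
x3 = s^2 - 2 x1 mod 41 = 29^2 - 2*17 = 28
y3 = s (x1 - x3) - y1 mod 41 = 29 * (17 - 28) - 15 = 35

2P = (28, 35)


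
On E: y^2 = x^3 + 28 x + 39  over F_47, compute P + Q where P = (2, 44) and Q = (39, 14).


P != Q, so use the chord formula.
s = (y2 - y1) / (x2 - x1) = (17) / (37) mod 47 = 3
x3 = s^2 - x1 - x2 mod 47 = 3^2 - 2 - 39 = 15
y3 = s (x1 - x3) - y1 mod 47 = 3 * (2 - 15) - 44 = 11

P + Q = (15, 11)


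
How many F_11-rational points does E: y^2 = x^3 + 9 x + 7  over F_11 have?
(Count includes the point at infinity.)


For each x in F_11, count y with y^2 = x^3 + 9 x + 7 mod 11:
  x = 2: RHS = 0, y in [0]  -> 1 point(s)
  x = 5: RHS = 1, y in [1, 10]  -> 2 point(s)
  x = 9: RHS = 3, y in [5, 6]  -> 2 point(s)
Affine points: 5. Add the point at infinity: total = 6.

#E(F_11) = 6


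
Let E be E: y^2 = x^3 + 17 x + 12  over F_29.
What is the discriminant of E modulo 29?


4 a^3 + 27 b^2 = 4*17^3 + 27*12^2 = 19652 + 3888 = 23540
Delta = -16 * (23540) = -376640
Delta mod 29 = 12

Delta = 12 (mod 29)


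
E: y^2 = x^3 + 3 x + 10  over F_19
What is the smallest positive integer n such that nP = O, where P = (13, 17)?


Compute successive multiples of P until we hit O:
  1P = (13, 17)
  2P = (9, 5)
  3P = (6, 4)
  4P = (5, 6)
  5P = (2, 10)
  6P = (11, 5)
  7P = (12, 8)
  8P = (18, 14)
  ... (continuing to 17P)
  17P = O

ord(P) = 17


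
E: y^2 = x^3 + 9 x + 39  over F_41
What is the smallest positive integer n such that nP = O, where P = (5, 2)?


Compute successive multiples of P until we hit O:
  1P = (5, 2)
  2P = (21, 31)
  3P = (13, 4)
  4P = (0, 30)
  5P = (28, 12)
  6P = (24, 4)
  7P = (32, 34)
  8P = (36, 22)
  ... (continuing to 39P)
  39P = O

ord(P) = 39


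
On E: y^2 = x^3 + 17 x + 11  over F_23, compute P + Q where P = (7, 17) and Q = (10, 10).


P != Q, so use the chord formula.
s = (y2 - y1) / (x2 - x1) = (16) / (3) mod 23 = 13
x3 = s^2 - x1 - x2 mod 23 = 13^2 - 7 - 10 = 14
y3 = s (x1 - x3) - y1 mod 23 = 13 * (7 - 14) - 17 = 7

P + Q = (14, 7)


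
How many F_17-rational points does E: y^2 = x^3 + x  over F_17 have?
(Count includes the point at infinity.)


For each x in F_17, count y with y^2 = x^3 + 1 x + 0 mod 17:
  x = 0: RHS = 0, y in [0]  -> 1 point(s)
  x = 1: RHS = 2, y in [6, 11]  -> 2 point(s)
  x = 3: RHS = 13, y in [8, 9]  -> 2 point(s)
  x = 4: RHS = 0, y in [0]  -> 1 point(s)
  x = 6: RHS = 1, y in [1, 16]  -> 2 point(s)
  x = 11: RHS = 16, y in [4, 13]  -> 2 point(s)
  x = 13: RHS = 0, y in [0]  -> 1 point(s)
  x = 14: RHS = 4, y in [2, 15]  -> 2 point(s)
  x = 16: RHS = 15, y in [7, 10]  -> 2 point(s)
Affine points: 15. Add the point at infinity: total = 16.

#E(F_17) = 16


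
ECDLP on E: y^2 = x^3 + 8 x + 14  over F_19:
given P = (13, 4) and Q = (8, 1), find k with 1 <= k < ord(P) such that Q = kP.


Enumerate multiples of P until we hit Q = (8, 1):
  1P = (13, 4)
  2P = (18, 9)
  3P = (8, 1)
Match found at i = 3.

k = 3


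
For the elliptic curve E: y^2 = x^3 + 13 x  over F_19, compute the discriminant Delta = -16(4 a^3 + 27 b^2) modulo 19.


4 a^3 + 27 b^2 = 4*13^3 + 27*0^2 = 8788 + 0 = 8788
Delta = -16 * (8788) = -140608
Delta mod 19 = 11

Delta = 11 (mod 19)


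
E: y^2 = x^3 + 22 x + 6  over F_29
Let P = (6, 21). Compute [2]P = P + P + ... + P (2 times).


k = 2 = 10_2 (binary, LSB first: 01)
Double-and-add from P = (6, 21):
  bit 0 = 0: acc unchanged = O
  bit 1 = 1: acc = O + (1, 0) = (1, 0)

2P = (1, 0)


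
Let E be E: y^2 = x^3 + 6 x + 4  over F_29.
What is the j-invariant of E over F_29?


Delta = -16(4 a^3 + 27 b^2) mod 29 = 28
-1728 * (4 a)^3 = -1728 * (4*6)^3 mod 29 = 8
j = 8 * 28^(-1) mod 29 = 21

j = 21 (mod 29)


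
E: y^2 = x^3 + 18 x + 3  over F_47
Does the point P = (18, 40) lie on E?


Check whether y^2 = x^3 + 18 x + 3 (mod 47) for (x, y) = (18, 40).
LHS: y^2 = 40^2 mod 47 = 2
RHS: x^3 + 18 x + 3 = 18^3 + 18*18 + 3 mod 47 = 2
LHS = RHS

Yes, on the curve


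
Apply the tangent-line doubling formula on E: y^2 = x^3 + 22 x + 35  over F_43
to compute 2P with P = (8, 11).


Doubling: s = (3 x1^2 + a) / (2 y1)
s = (3*8^2 + 22) / (2*11) mod 43 = 41
x3 = s^2 - 2 x1 mod 43 = 41^2 - 2*8 = 31
y3 = s (x1 - x3) - y1 mod 43 = 41 * (8 - 31) - 11 = 35

2P = (31, 35)


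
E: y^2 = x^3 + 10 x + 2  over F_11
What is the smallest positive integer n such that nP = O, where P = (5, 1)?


Compute successive multiples of P until we hit O:
  1P = (5, 1)
  2P = (6, 6)
  3P = (3, 9)
  4P = (8, 0)
  5P = (3, 2)
  6P = (6, 5)
  7P = (5, 10)
  8P = O

ord(P) = 8


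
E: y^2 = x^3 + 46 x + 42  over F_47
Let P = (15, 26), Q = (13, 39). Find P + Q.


P != Q, so use the chord formula.
s = (y2 - y1) / (x2 - x1) = (13) / (45) mod 47 = 17
x3 = s^2 - x1 - x2 mod 47 = 17^2 - 15 - 13 = 26
y3 = s (x1 - x3) - y1 mod 47 = 17 * (15 - 26) - 26 = 22

P + Q = (26, 22)


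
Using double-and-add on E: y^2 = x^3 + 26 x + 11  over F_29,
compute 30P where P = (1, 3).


k = 30 = 11110_2 (binary, LSB first: 01111)
Double-and-add from P = (1, 3):
  bit 0 = 0: acc unchanged = O
  bit 1 = 1: acc = O + (27, 26) = (27, 26)
  bit 2 = 1: acc = (27, 26) + (28, 19) = (23, 4)
  bit 3 = 1: acc = (23, 4) + (2, 10) = (10, 13)
  bit 4 = 1: acc = (10, 13) + (26, 14) = (16, 12)

30P = (16, 12)


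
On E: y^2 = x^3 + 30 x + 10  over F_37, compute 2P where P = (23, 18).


Doubling: s = (3 x1^2 + a) / (2 y1)
s = (3*23^2 + 30) / (2*18) mod 37 = 11
x3 = s^2 - 2 x1 mod 37 = 11^2 - 2*23 = 1
y3 = s (x1 - x3) - y1 mod 37 = 11 * (23 - 1) - 18 = 2

2P = (1, 2)


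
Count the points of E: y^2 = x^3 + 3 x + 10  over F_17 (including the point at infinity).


For each x in F_17, count y with y^2 = x^3 + 3 x + 10 mod 17:
  x = 4: RHS = 1, y in [1, 16]  -> 2 point(s)
  x = 7: RHS = 0, y in [0]  -> 1 point(s)
  x = 8: RHS = 2, y in [6, 11]  -> 2 point(s)
  x = 9: RHS = 1, y in [1, 16]  -> 2 point(s)
  x = 13: RHS = 2, y in [6, 11]  -> 2 point(s)
  x = 14: RHS = 8, y in [5, 12]  -> 2 point(s)
  x = 15: RHS = 13, y in [8, 9]  -> 2 point(s)
Affine points: 13. Add the point at infinity: total = 14.

#E(F_17) = 14


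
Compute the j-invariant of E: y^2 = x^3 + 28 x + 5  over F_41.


Delta = -16(4 a^3 + 27 b^2) mod 41 = 2
-1728 * (4 a)^3 = -1728 * (4*28)^3 mod 41 = 32
j = 32 * 2^(-1) mod 41 = 16

j = 16 (mod 41)


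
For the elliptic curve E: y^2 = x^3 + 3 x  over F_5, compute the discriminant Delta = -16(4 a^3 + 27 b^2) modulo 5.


4 a^3 + 27 b^2 = 4*3^3 + 27*0^2 = 108 + 0 = 108
Delta = -16 * (108) = -1728
Delta mod 5 = 2

Delta = 2 (mod 5)


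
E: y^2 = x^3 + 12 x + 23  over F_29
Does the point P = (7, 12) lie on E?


Check whether y^2 = x^3 + 12 x + 23 (mod 29) for (x, y) = (7, 12).
LHS: y^2 = 12^2 mod 29 = 28
RHS: x^3 + 12 x + 23 = 7^3 + 12*7 + 23 mod 29 = 15
LHS != RHS

No, not on the curve


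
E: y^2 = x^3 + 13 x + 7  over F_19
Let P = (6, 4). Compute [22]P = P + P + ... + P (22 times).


k = 22 = 10110_2 (binary, LSB first: 01101)
Double-and-add from P = (6, 4):
  bit 0 = 0: acc unchanged = O
  bit 1 = 1: acc = O + (14, 8) = (14, 8)
  bit 2 = 1: acc = (14, 8) + (7, 2) = (3, 15)
  bit 3 = 0: acc unchanged = (3, 15)
  bit 4 = 1: acc = (3, 15) + (17, 12) = (10, 15)

22P = (10, 15)


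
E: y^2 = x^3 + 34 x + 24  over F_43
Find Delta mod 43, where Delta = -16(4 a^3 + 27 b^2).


4 a^3 + 27 b^2 = 4*34^3 + 27*24^2 = 157216 + 15552 = 172768
Delta = -16 * (172768) = -2764288
Delta mod 43 = 10

Delta = 10 (mod 43)


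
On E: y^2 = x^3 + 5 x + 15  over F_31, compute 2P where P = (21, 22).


Doubling: s = (3 x1^2 + a) / (2 y1)
s = (3*21^2 + 5) / (2*22) mod 31 = 2
x3 = s^2 - 2 x1 mod 31 = 2^2 - 2*21 = 24
y3 = s (x1 - x3) - y1 mod 31 = 2 * (21 - 24) - 22 = 3

2P = (24, 3)


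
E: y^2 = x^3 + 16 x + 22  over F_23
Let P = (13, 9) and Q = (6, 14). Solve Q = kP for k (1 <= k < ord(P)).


Enumerate multiples of P until we hit Q = (6, 14):
  1P = (13, 9)
  2P = (15, 7)
  3P = (19, 20)
  4P = (18, 1)
  5P = (1, 4)
  6P = (17, 20)
  7P = (2, 4)
  8P = (16, 21)
  9P = (10, 3)
  10P = (4, 9)
  11P = (6, 14)
Match found at i = 11.

k = 11


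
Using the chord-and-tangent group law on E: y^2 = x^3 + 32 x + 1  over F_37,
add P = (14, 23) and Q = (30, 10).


P != Q, so use the chord formula.
s = (y2 - y1) / (x2 - x1) = (24) / (16) mod 37 = 20
x3 = s^2 - x1 - x2 mod 37 = 20^2 - 14 - 30 = 23
y3 = s (x1 - x3) - y1 mod 37 = 20 * (14 - 23) - 23 = 19

P + Q = (23, 19)


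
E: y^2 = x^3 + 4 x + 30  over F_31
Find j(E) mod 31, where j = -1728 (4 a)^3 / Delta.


Delta = -16(4 a^3 + 27 b^2) mod 31 = 29
-1728 * (4 a)^3 = -1728 * (4*4)^3 mod 31 = 1
j = 1 * 29^(-1) mod 31 = 15

j = 15 (mod 31)


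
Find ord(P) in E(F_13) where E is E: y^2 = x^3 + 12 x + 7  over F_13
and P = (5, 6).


Compute successive multiples of P until we hit O:
  1P = (5, 6)
  2P = (6, 3)
  3P = (11, 12)
  4P = (11, 1)
  5P = (6, 10)
  6P = (5, 7)
  7P = O

ord(P) = 7


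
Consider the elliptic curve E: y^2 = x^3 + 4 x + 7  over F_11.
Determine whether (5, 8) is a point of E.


Check whether y^2 = x^3 + 4 x + 7 (mod 11) for (x, y) = (5, 8).
LHS: y^2 = 8^2 mod 11 = 9
RHS: x^3 + 4 x + 7 = 5^3 + 4*5 + 7 mod 11 = 9
LHS = RHS

Yes, on the curve


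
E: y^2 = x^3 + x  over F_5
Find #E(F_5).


For each x in F_5, count y with y^2 = x^3 + 1 x + 0 mod 5:
  x = 0: RHS = 0, y in [0]  -> 1 point(s)
  x = 2: RHS = 0, y in [0]  -> 1 point(s)
  x = 3: RHS = 0, y in [0]  -> 1 point(s)
Affine points: 3. Add the point at infinity: total = 4.

#E(F_5) = 4


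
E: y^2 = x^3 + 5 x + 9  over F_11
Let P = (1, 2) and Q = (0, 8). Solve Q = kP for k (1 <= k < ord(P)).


Enumerate multiples of P until we hit Q = (0, 8):
  1P = (1, 2)
  2P = (2, 7)
  3P = (0, 3)
  4P = (0, 8)
Match found at i = 4.

k = 4


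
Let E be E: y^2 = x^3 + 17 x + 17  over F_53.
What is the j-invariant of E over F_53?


Delta = -16(4 a^3 + 27 b^2) mod 53 = 37
-1728 * (4 a)^3 = -1728 * (4*17)^3 mod 53 = 14
j = 14 * 37^(-1) mod 53 = 19

j = 19 (mod 53)


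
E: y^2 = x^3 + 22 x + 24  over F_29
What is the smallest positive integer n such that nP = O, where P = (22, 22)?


Compute successive multiples of P until we hit O:
  1P = (22, 22)
  2P = (27, 28)
  3P = (0, 16)
  4P = (3, 28)
  5P = (9, 9)
  6P = (28, 1)
  7P = (13, 19)
  8P = (7, 12)
  ... (continuing to 31P)
  31P = O

ord(P) = 31


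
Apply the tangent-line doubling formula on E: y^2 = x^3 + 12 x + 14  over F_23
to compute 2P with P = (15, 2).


Doubling: s = (3 x1^2 + a) / (2 y1)
s = (3*15^2 + 12) / (2*2) mod 23 = 5
x3 = s^2 - 2 x1 mod 23 = 5^2 - 2*15 = 18
y3 = s (x1 - x3) - y1 mod 23 = 5 * (15 - 18) - 2 = 6

2P = (18, 6)


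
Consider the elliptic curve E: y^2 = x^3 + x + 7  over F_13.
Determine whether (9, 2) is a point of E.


Check whether y^2 = x^3 + 1 x + 7 (mod 13) for (x, y) = (9, 2).
LHS: y^2 = 2^2 mod 13 = 4
RHS: x^3 + 1 x + 7 = 9^3 + 1*9 + 7 mod 13 = 4
LHS = RHS

Yes, on the curve


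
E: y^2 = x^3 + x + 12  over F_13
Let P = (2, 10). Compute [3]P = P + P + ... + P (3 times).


k = 3 = 11_2 (binary, LSB first: 11)
Double-and-add from P = (2, 10):
  bit 0 = 1: acc = O + (2, 10) = (2, 10)
  bit 1 = 1: acc = (2, 10) + (9, 3) = (3, 4)

3P = (3, 4)


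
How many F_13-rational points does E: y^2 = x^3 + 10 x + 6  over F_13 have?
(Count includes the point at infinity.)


For each x in F_13, count y with y^2 = x^3 + 10 x + 6 mod 13:
  x = 1: RHS = 4, y in [2, 11]  -> 2 point(s)
  x = 5: RHS = 12, y in [5, 8]  -> 2 point(s)
  x = 6: RHS = 9, y in [3, 10]  -> 2 point(s)
  x = 7: RHS = 3, y in [4, 9]  -> 2 point(s)
  x = 8: RHS = 0, y in [0]  -> 1 point(s)
  x = 10: RHS = 1, y in [1, 12]  -> 2 point(s)
  x = 11: RHS = 4, y in [2, 11]  -> 2 point(s)
Affine points: 13. Add the point at infinity: total = 14.

#E(F_13) = 14


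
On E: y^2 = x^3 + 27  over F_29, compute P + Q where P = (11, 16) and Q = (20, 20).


P != Q, so use the chord formula.
s = (y2 - y1) / (x2 - x1) = (4) / (9) mod 29 = 23
x3 = s^2 - x1 - x2 mod 29 = 23^2 - 11 - 20 = 5
y3 = s (x1 - x3) - y1 mod 29 = 23 * (11 - 5) - 16 = 6

P + Q = (5, 6)


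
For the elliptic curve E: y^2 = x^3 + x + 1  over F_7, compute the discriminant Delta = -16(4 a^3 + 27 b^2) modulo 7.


4 a^3 + 27 b^2 = 4*1^3 + 27*1^2 = 4 + 27 = 31
Delta = -16 * (31) = -496
Delta mod 7 = 1

Delta = 1 (mod 7)


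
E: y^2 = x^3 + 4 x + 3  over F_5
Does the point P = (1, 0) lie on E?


Check whether y^2 = x^3 + 4 x + 3 (mod 5) for (x, y) = (1, 0).
LHS: y^2 = 0^2 mod 5 = 0
RHS: x^3 + 4 x + 3 = 1^3 + 4*1 + 3 mod 5 = 3
LHS != RHS

No, not on the curve


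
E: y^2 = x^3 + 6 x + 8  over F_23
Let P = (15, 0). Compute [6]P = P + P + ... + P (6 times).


k = 6 = 110_2 (binary, LSB first: 011)
Double-and-add from P = (15, 0):
  bit 0 = 0: acc unchanged = O
  bit 1 = 1: acc = O + O = O
  bit 2 = 1: acc = O + O = O

6P = O


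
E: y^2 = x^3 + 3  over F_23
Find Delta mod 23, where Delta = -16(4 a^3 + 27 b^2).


4 a^3 + 27 b^2 = 4*0^3 + 27*3^2 = 0 + 243 = 243
Delta = -16 * (243) = -3888
Delta mod 23 = 22

Delta = 22 (mod 23)


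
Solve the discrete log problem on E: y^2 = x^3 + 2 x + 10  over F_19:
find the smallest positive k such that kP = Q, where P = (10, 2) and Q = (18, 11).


Enumerate multiples of P until we hit Q = (18, 11):
  1P = (10, 2)
  2P = (4, 14)
  3P = (9, 15)
  4P = (17, 13)
  5P = (3, 9)
  6P = (7, 14)
  7P = (18, 11)
Match found at i = 7.

k = 7


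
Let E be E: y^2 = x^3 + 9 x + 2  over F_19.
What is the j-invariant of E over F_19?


Delta = -16(4 a^3 + 27 b^2) mod 19 = 9
-1728 * (4 a)^3 = -1728 * (4*9)^3 mod 19 = 11
j = 11 * 9^(-1) mod 19 = 16

j = 16 (mod 19)


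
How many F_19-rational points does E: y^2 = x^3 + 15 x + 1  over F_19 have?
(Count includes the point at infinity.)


For each x in F_19, count y with y^2 = x^3 + 15 x + 1 mod 19:
  x = 0: RHS = 1, y in [1, 18]  -> 2 point(s)
  x = 1: RHS = 17, y in [6, 13]  -> 2 point(s)
  x = 2: RHS = 1, y in [1, 18]  -> 2 point(s)
  x = 3: RHS = 16, y in [4, 15]  -> 2 point(s)
  x = 4: RHS = 11, y in [7, 12]  -> 2 point(s)
  x = 5: RHS = 11, y in [7, 12]  -> 2 point(s)
  x = 8: RHS = 6, y in [5, 14]  -> 2 point(s)
  x = 10: RHS = 11, y in [7, 12]  -> 2 point(s)
  x = 12: RHS = 9, y in [3, 16]  -> 2 point(s)
  x = 16: RHS = 5, y in [9, 10]  -> 2 point(s)
  x = 17: RHS = 1, y in [1, 18]  -> 2 point(s)
  x = 18: RHS = 4, y in [2, 17]  -> 2 point(s)
Affine points: 24. Add the point at infinity: total = 25.

#E(F_19) = 25


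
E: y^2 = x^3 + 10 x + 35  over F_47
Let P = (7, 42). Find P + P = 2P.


Doubling: s = (3 x1^2 + a) / (2 y1)
s = (3*7^2 + 10) / (2*42) mod 47 = 36
x3 = s^2 - 2 x1 mod 47 = 36^2 - 2*7 = 13
y3 = s (x1 - x3) - y1 mod 47 = 36 * (7 - 13) - 42 = 24

2P = (13, 24)


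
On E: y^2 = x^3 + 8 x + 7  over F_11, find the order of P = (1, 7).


Compute successive multiples of P until we hit O:
  1P = (1, 7)
  2P = (9, 4)
  3P = (2, 3)
  4P = (2, 8)
  5P = (9, 7)
  6P = (1, 4)
  7P = O

ord(P) = 7


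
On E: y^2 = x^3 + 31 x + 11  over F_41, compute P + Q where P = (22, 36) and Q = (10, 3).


P != Q, so use the chord formula.
s = (y2 - y1) / (x2 - x1) = (8) / (29) mod 41 = 13
x3 = s^2 - x1 - x2 mod 41 = 13^2 - 22 - 10 = 14
y3 = s (x1 - x3) - y1 mod 41 = 13 * (22 - 14) - 36 = 27

P + Q = (14, 27)


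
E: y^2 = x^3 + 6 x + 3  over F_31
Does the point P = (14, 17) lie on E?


Check whether y^2 = x^3 + 6 x + 3 (mod 31) for (x, y) = (14, 17).
LHS: y^2 = 17^2 mod 31 = 10
RHS: x^3 + 6 x + 3 = 14^3 + 6*14 + 3 mod 31 = 10
LHS = RHS

Yes, on the curve


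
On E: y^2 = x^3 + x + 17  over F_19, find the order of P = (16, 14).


Compute successive multiples of P until we hit O:
  1P = (16, 14)
  2P = (7, 14)
  3P = (15, 5)
  4P = (12, 3)
  5P = (14, 1)
  6P = (17, 8)
  7P = (3, 3)
  8P = (6, 12)
  ... (continuing to 28P)
  28P = O

ord(P) = 28


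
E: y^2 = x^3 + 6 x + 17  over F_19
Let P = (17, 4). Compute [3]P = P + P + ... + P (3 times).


k = 3 = 11_2 (binary, LSB first: 11)
Double-and-add from P = (17, 4):
  bit 0 = 1: acc = O + (17, 4) = (17, 4)
  bit 1 = 1: acc = (17, 4) + (15, 10) = (15, 9)

3P = (15, 9)


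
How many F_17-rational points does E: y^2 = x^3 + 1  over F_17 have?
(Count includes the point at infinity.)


For each x in F_17, count y with y^2 = x^3 + 0 x + 1 mod 17:
  x = 0: RHS = 1, y in [1, 16]  -> 2 point(s)
  x = 1: RHS = 2, y in [6, 11]  -> 2 point(s)
  x = 2: RHS = 9, y in [3, 14]  -> 2 point(s)
  x = 6: RHS = 13, y in [8, 9]  -> 2 point(s)
  x = 7: RHS = 4, y in [2, 15]  -> 2 point(s)
  x = 9: RHS = 16, y in [4, 13]  -> 2 point(s)
  x = 10: RHS = 15, y in [7, 10]  -> 2 point(s)
  x = 14: RHS = 8, y in [5, 12]  -> 2 point(s)
  x = 16: RHS = 0, y in [0]  -> 1 point(s)
Affine points: 17. Add the point at infinity: total = 18.

#E(F_17) = 18


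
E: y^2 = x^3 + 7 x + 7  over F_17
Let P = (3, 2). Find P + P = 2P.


Doubling: s = (3 x1^2 + a) / (2 y1)
s = (3*3^2 + 7) / (2*2) mod 17 = 0
x3 = s^2 - 2 x1 mod 17 = 0^2 - 2*3 = 11
y3 = s (x1 - x3) - y1 mod 17 = 0 * (3 - 11) - 2 = 15

2P = (11, 15)


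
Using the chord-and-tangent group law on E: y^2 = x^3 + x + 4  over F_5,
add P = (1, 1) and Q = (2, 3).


P != Q, so use the chord formula.
s = (y2 - y1) / (x2 - x1) = (2) / (1) mod 5 = 2
x3 = s^2 - x1 - x2 mod 5 = 2^2 - 1 - 2 = 1
y3 = s (x1 - x3) - y1 mod 5 = 2 * (1 - 1) - 1 = 4

P + Q = (1, 4)


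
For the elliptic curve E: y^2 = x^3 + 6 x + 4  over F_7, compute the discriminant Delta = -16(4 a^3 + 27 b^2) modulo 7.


4 a^3 + 27 b^2 = 4*6^3 + 27*4^2 = 864 + 432 = 1296
Delta = -16 * (1296) = -20736
Delta mod 7 = 5

Delta = 5 (mod 7)


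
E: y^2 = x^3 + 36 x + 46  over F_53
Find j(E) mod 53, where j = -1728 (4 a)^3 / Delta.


Delta = -16(4 a^3 + 27 b^2) mod 53 = 15
-1728 * (4 a)^3 = -1728 * (4*36)^3 mod 53 = 39
j = 39 * 15^(-1) mod 53 = 45

j = 45 (mod 53)


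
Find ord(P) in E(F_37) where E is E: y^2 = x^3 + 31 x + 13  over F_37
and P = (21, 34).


Compute successive multiples of P until we hit O:
  1P = (21, 34)
  2P = (29, 20)
  3P = (34, 35)
  4P = (12, 35)
  5P = (20, 7)
  6P = (22, 13)
  7P = (28, 2)
  8P = (24, 22)
  ... (continuing to 31P)
  31P = O

ord(P) = 31


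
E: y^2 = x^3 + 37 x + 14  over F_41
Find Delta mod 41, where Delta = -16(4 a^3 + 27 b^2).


4 a^3 + 27 b^2 = 4*37^3 + 27*14^2 = 202612 + 5292 = 207904
Delta = -16 * (207904) = -3326464
Delta mod 41 = 30

Delta = 30 (mod 41)


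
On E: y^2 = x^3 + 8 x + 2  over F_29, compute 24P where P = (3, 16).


k = 24 = 11000_2 (binary, LSB first: 00011)
Double-and-add from P = (3, 16):
  bit 0 = 0: acc unchanged = O
  bit 1 = 0: acc unchanged = O
  bit 2 = 0: acc unchanged = O
  bit 3 = 1: acc = O + (18, 27) = (18, 27)
  bit 4 = 1: acc = (18, 27) + (17, 18) = (17, 11)

24P = (17, 11)


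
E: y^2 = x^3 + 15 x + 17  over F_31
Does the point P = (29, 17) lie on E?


Check whether y^2 = x^3 + 15 x + 17 (mod 31) for (x, y) = (29, 17).
LHS: y^2 = 17^2 mod 31 = 10
RHS: x^3 + 15 x + 17 = 29^3 + 15*29 + 17 mod 31 = 10
LHS = RHS

Yes, on the curve


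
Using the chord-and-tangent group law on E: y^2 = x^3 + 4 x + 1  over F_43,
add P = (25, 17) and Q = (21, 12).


P != Q, so use the chord formula.
s = (y2 - y1) / (x2 - x1) = (38) / (39) mod 43 = 12
x3 = s^2 - x1 - x2 mod 43 = 12^2 - 25 - 21 = 12
y3 = s (x1 - x3) - y1 mod 43 = 12 * (25 - 12) - 17 = 10

P + Q = (12, 10)


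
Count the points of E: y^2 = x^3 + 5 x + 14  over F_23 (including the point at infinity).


For each x in F_23, count y with y^2 = x^3 + 5 x + 14 mod 23:
  x = 2: RHS = 9, y in [3, 20]  -> 2 point(s)
  x = 4: RHS = 6, y in [11, 12]  -> 2 point(s)
  x = 5: RHS = 3, y in [7, 16]  -> 2 point(s)
  x = 7: RHS = 1, y in [1, 22]  -> 2 point(s)
  x = 9: RHS = 6, y in [11, 12]  -> 2 point(s)
  x = 10: RHS = 6, y in [11, 12]  -> 2 point(s)
  x = 12: RHS = 8, y in [10, 13]  -> 2 point(s)
  x = 16: RHS = 4, y in [2, 21]  -> 2 point(s)
  x = 18: RHS = 2, y in [5, 18]  -> 2 point(s)
  x = 20: RHS = 18, y in [8, 15]  -> 2 point(s)
  x = 22: RHS = 8, y in [10, 13]  -> 2 point(s)
Affine points: 22. Add the point at infinity: total = 23.

#E(F_23) = 23


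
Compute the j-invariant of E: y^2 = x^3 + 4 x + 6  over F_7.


Delta = -16(4 a^3 + 27 b^2) mod 7 = 1
-1728 * (4 a)^3 = -1728 * (4*4)^3 mod 7 = 1
j = 1 * 1^(-1) mod 7 = 1

j = 1 (mod 7)


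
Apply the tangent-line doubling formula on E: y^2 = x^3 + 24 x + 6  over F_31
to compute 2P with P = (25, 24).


Doubling: s = (3 x1^2 + a) / (2 y1)
s = (3*25^2 + 24) / (2*24) mod 31 = 26
x3 = s^2 - 2 x1 mod 31 = 26^2 - 2*25 = 6
y3 = s (x1 - x3) - y1 mod 31 = 26 * (25 - 6) - 24 = 5

2P = (6, 5)


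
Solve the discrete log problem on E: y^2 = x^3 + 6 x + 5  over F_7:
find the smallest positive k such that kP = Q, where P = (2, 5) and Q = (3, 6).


Enumerate multiples of P until we hit Q = (3, 6):
  1P = (2, 5)
  2P = (4, 4)
  3P = (3, 6)
Match found at i = 3.

k = 3


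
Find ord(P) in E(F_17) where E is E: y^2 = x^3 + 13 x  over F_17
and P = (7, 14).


Compute successive multiples of P until we hit O:
  1P = (7, 14)
  2P = (2, 0)
  3P = (7, 3)
  4P = O

ord(P) = 4


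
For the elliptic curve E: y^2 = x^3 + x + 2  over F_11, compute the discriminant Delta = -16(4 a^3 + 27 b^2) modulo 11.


4 a^3 + 27 b^2 = 4*1^3 + 27*2^2 = 4 + 108 = 112
Delta = -16 * (112) = -1792
Delta mod 11 = 1

Delta = 1 (mod 11)


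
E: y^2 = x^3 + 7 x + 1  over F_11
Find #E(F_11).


For each x in F_11, count y with y^2 = x^3 + 7 x + 1 mod 11:
  x = 0: RHS = 1, y in [1, 10]  -> 2 point(s)
  x = 1: RHS = 9, y in [3, 8]  -> 2 point(s)
  x = 2: RHS = 1, y in [1, 10]  -> 2 point(s)
  x = 3: RHS = 5, y in [4, 7]  -> 2 point(s)
  x = 4: RHS = 5, y in [4, 7]  -> 2 point(s)
  x = 9: RHS = 1, y in [1, 10]  -> 2 point(s)
  x = 10: RHS = 4, y in [2, 9]  -> 2 point(s)
Affine points: 14. Add the point at infinity: total = 15.

#E(F_11) = 15


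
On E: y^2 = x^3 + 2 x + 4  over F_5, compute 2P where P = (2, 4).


Doubling: s = (3 x1^2 + a) / (2 y1)
s = (3*2^2 + 2) / (2*4) mod 5 = 3
x3 = s^2 - 2 x1 mod 5 = 3^2 - 2*2 = 0
y3 = s (x1 - x3) - y1 mod 5 = 3 * (2 - 0) - 4 = 2

2P = (0, 2)


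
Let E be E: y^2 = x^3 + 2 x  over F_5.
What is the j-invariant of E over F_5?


Delta = -16(4 a^3 + 27 b^2) mod 5 = 3
-1728 * (4 a)^3 = -1728 * (4*2)^3 mod 5 = 4
j = 4 * 3^(-1) mod 5 = 3

j = 3 (mod 5)
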